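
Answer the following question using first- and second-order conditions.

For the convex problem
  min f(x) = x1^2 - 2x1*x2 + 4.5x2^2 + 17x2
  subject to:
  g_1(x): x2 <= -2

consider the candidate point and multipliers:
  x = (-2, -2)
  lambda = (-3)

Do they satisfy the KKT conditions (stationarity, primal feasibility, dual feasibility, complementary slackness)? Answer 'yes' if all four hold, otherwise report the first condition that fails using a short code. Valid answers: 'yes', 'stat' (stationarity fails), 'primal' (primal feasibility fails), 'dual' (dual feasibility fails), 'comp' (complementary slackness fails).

Gradient of f: grad f(x) = Q x + c = (0, 3)
Constraint values g_i(x) = a_i^T x - b_i:
  g_1((-2, -2)) = 0
Stationarity residual: grad f(x) + sum_i lambda_i a_i = (0, 0)
  -> stationarity OK
Primal feasibility (all g_i <= 0): OK
Dual feasibility (all lambda_i >= 0): FAILS
Complementary slackness (lambda_i * g_i(x) = 0 for all i): OK

Verdict: the first failing condition is dual_feasibility -> dual.

dual


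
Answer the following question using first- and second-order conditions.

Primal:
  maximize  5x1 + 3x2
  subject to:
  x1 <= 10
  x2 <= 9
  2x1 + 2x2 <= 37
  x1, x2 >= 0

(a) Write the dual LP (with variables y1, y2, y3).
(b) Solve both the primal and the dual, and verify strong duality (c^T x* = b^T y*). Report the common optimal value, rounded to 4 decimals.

The standard primal-dual pair for 'max c^T x s.t. A x <= b, x >= 0' is:
  Dual:  min b^T y  s.t.  A^T y >= c,  y >= 0.

So the dual LP is:
  minimize  10y1 + 9y2 + 37y3
  subject to:
    y1 + 2y3 >= 5
    y2 + 2y3 >= 3
    y1, y2, y3 >= 0

Solving the primal: x* = (10, 8.5).
  primal value c^T x* = 75.5.
Solving the dual: y* = (2, 0, 1.5).
  dual value b^T y* = 75.5.
Strong duality: c^T x* = b^T y*. Confirmed.

75.5


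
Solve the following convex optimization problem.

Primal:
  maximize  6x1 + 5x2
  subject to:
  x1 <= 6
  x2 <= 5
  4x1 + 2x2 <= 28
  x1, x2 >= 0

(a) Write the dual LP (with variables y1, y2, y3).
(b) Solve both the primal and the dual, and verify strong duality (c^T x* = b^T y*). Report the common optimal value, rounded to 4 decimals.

The standard primal-dual pair for 'max c^T x s.t. A x <= b, x >= 0' is:
  Dual:  min b^T y  s.t.  A^T y >= c,  y >= 0.

So the dual LP is:
  minimize  6y1 + 5y2 + 28y3
  subject to:
    y1 + 4y3 >= 6
    y2 + 2y3 >= 5
    y1, y2, y3 >= 0

Solving the primal: x* = (4.5, 5).
  primal value c^T x* = 52.
Solving the dual: y* = (0, 2, 1.5).
  dual value b^T y* = 52.
Strong duality: c^T x* = b^T y*. Confirmed.

52


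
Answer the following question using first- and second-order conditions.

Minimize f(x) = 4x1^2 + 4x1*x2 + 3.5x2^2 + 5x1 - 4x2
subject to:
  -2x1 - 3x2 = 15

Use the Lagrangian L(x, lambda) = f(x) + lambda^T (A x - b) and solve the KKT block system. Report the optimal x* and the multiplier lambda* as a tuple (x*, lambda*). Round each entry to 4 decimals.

Form the Lagrangian:
  L(x, lambda) = (1/2) x^T Q x + c^T x + lambda^T (A x - b)
Stationarity (grad_x L = 0): Q x + c + A^T lambda = 0.
Primal feasibility: A x = b.

This gives the KKT block system:
  [ Q   A^T ] [ x     ]   [-c ]
  [ A    0  ] [ lambda ] = [ b ]

Solving the linear system:
  x*      = (-1.9038, -3.7308)
  lambda* = (-12.5769)
  f(x*)   = 97.0288

x* = (-1.9038, -3.7308), lambda* = (-12.5769)


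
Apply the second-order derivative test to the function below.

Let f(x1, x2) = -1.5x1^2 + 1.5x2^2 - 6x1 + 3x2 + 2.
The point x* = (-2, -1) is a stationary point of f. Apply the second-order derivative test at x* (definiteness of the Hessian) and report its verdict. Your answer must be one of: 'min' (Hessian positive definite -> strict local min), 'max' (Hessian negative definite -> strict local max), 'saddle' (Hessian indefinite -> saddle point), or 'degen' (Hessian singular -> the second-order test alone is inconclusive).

Compute the Hessian H = grad^2 f:
  H = [[-3, 0], [0, 3]]
Verify stationarity: grad f(x*) = H x* + g = (0, 0).
Eigenvalues of H: -3, 3.
Eigenvalues have mixed signs, so H is indefinite -> x* is a saddle point.

saddle


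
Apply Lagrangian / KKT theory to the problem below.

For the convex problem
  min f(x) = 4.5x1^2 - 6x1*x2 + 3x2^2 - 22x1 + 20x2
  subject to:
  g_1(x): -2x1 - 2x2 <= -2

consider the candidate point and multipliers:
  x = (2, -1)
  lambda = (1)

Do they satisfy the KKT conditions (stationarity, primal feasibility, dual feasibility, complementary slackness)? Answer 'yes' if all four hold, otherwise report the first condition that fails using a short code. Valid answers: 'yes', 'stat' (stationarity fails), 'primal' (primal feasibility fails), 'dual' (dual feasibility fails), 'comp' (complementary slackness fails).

Gradient of f: grad f(x) = Q x + c = (2, 2)
Constraint values g_i(x) = a_i^T x - b_i:
  g_1((2, -1)) = 0
Stationarity residual: grad f(x) + sum_i lambda_i a_i = (0, 0)
  -> stationarity OK
Primal feasibility (all g_i <= 0): OK
Dual feasibility (all lambda_i >= 0): OK
Complementary slackness (lambda_i * g_i(x) = 0 for all i): OK

Verdict: yes, KKT holds.

yes


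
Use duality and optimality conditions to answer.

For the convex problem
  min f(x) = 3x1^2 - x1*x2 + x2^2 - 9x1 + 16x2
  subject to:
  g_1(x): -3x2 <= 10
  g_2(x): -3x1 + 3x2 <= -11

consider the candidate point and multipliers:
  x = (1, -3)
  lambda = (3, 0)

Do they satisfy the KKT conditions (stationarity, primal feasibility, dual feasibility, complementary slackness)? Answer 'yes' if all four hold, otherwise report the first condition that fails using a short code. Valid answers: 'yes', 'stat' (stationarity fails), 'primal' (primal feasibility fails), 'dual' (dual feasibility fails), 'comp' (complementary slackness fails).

Gradient of f: grad f(x) = Q x + c = (0, 9)
Constraint values g_i(x) = a_i^T x - b_i:
  g_1((1, -3)) = -1
  g_2((1, -3)) = -1
Stationarity residual: grad f(x) + sum_i lambda_i a_i = (0, 0)
  -> stationarity OK
Primal feasibility (all g_i <= 0): OK
Dual feasibility (all lambda_i >= 0): OK
Complementary slackness (lambda_i * g_i(x) = 0 for all i): FAILS

Verdict: the first failing condition is complementary_slackness -> comp.

comp


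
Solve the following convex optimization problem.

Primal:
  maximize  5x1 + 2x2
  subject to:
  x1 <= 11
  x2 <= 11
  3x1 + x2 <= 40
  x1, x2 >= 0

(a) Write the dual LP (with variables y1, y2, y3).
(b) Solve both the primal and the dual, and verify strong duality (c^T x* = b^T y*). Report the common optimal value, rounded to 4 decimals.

The standard primal-dual pair for 'max c^T x s.t. A x <= b, x >= 0' is:
  Dual:  min b^T y  s.t.  A^T y >= c,  y >= 0.

So the dual LP is:
  minimize  11y1 + 11y2 + 40y3
  subject to:
    y1 + 3y3 >= 5
    y2 + y3 >= 2
    y1, y2, y3 >= 0

Solving the primal: x* = (9.6667, 11).
  primal value c^T x* = 70.3333.
Solving the dual: y* = (0, 0.3333, 1.6667).
  dual value b^T y* = 70.3333.
Strong duality: c^T x* = b^T y*. Confirmed.

70.3333


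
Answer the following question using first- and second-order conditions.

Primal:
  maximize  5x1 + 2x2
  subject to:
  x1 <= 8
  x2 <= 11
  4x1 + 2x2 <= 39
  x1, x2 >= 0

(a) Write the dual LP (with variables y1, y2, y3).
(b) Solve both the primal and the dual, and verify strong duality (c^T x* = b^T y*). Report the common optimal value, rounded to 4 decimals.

The standard primal-dual pair for 'max c^T x s.t. A x <= b, x >= 0' is:
  Dual:  min b^T y  s.t.  A^T y >= c,  y >= 0.

So the dual LP is:
  minimize  8y1 + 11y2 + 39y3
  subject to:
    y1 + 4y3 >= 5
    y2 + 2y3 >= 2
    y1, y2, y3 >= 0

Solving the primal: x* = (8, 3.5).
  primal value c^T x* = 47.
Solving the dual: y* = (1, 0, 1).
  dual value b^T y* = 47.
Strong duality: c^T x* = b^T y*. Confirmed.

47


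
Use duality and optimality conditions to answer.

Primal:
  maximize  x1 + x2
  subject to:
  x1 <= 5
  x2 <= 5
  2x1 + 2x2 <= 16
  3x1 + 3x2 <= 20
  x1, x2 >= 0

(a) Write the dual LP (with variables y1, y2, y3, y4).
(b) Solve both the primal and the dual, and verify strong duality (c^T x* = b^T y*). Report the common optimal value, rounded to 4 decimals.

The standard primal-dual pair for 'max c^T x s.t. A x <= b, x >= 0' is:
  Dual:  min b^T y  s.t.  A^T y >= c,  y >= 0.

So the dual LP is:
  minimize  5y1 + 5y2 + 16y3 + 20y4
  subject to:
    y1 + 2y3 + 3y4 >= 1
    y2 + 2y3 + 3y4 >= 1
    y1, y2, y3, y4 >= 0

Solving the primal: x* = (1.6667, 5).
  primal value c^T x* = 6.6667.
Solving the dual: y* = (0, 0, 0, 0.3333).
  dual value b^T y* = 6.6667.
Strong duality: c^T x* = b^T y*. Confirmed.

6.6667


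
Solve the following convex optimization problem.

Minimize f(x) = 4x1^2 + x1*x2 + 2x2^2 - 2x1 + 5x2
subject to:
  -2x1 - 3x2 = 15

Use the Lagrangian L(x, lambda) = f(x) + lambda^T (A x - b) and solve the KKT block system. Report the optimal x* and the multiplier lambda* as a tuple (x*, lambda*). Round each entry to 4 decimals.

Form the Lagrangian:
  L(x, lambda) = (1/2) x^T Q x + c^T x + lambda^T (A x - b)
Stationarity (grad_x L = 0): Q x + c + A^T lambda = 0.
Primal feasibility: A x = b.

This gives the KKT block system:
  [ Q   A^T ] [ x     ]   [-c ]
  [ A    0  ] [ lambda ] = [ b ]

Solving the linear system:
  x*      = (-0.3553, -4.7632)
  lambda* = (-4.8026)
  f(x*)   = 24.4671

x* = (-0.3553, -4.7632), lambda* = (-4.8026)


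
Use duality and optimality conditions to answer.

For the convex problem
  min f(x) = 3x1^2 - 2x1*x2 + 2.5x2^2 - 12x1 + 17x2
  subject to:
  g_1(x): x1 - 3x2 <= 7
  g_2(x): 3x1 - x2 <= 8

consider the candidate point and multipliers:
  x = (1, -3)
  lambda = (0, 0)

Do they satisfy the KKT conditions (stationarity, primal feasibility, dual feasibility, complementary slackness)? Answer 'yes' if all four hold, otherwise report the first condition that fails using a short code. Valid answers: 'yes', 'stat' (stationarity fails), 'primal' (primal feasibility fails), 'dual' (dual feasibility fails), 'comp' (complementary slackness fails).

Gradient of f: grad f(x) = Q x + c = (0, 0)
Constraint values g_i(x) = a_i^T x - b_i:
  g_1((1, -3)) = 3
  g_2((1, -3)) = -2
Stationarity residual: grad f(x) + sum_i lambda_i a_i = (0, 0)
  -> stationarity OK
Primal feasibility (all g_i <= 0): FAILS
Dual feasibility (all lambda_i >= 0): OK
Complementary slackness (lambda_i * g_i(x) = 0 for all i): OK

Verdict: the first failing condition is primal_feasibility -> primal.

primal


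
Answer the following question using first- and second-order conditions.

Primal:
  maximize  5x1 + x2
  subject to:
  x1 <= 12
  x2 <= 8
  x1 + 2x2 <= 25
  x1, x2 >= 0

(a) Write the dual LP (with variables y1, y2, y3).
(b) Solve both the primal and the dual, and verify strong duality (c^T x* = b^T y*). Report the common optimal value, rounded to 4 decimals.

The standard primal-dual pair for 'max c^T x s.t. A x <= b, x >= 0' is:
  Dual:  min b^T y  s.t.  A^T y >= c,  y >= 0.

So the dual LP is:
  minimize  12y1 + 8y2 + 25y3
  subject to:
    y1 + y3 >= 5
    y2 + 2y3 >= 1
    y1, y2, y3 >= 0

Solving the primal: x* = (12, 6.5).
  primal value c^T x* = 66.5.
Solving the dual: y* = (4.5, 0, 0.5).
  dual value b^T y* = 66.5.
Strong duality: c^T x* = b^T y*. Confirmed.

66.5


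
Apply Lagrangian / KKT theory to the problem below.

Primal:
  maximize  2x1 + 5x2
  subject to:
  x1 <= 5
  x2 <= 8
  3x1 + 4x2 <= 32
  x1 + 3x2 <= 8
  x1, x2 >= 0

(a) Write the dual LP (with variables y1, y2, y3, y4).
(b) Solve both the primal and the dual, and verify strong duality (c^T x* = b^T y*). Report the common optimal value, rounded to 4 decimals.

The standard primal-dual pair for 'max c^T x s.t. A x <= b, x >= 0' is:
  Dual:  min b^T y  s.t.  A^T y >= c,  y >= 0.

So the dual LP is:
  minimize  5y1 + 8y2 + 32y3 + 8y4
  subject to:
    y1 + 3y3 + y4 >= 2
    y2 + 4y3 + 3y4 >= 5
    y1, y2, y3, y4 >= 0

Solving the primal: x* = (5, 1).
  primal value c^T x* = 15.
Solving the dual: y* = (0.3333, 0, 0, 1.6667).
  dual value b^T y* = 15.
Strong duality: c^T x* = b^T y*. Confirmed.

15


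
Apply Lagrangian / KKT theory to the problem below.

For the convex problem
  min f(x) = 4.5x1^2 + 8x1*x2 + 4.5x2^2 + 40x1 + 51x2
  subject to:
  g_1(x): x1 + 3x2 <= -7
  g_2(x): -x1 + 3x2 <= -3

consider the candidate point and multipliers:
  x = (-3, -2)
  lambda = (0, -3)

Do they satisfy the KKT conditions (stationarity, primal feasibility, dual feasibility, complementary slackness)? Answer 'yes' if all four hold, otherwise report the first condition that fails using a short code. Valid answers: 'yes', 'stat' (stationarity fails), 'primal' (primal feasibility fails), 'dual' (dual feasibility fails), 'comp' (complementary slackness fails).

Gradient of f: grad f(x) = Q x + c = (-3, 9)
Constraint values g_i(x) = a_i^T x - b_i:
  g_1((-3, -2)) = -2
  g_2((-3, -2)) = 0
Stationarity residual: grad f(x) + sum_i lambda_i a_i = (0, 0)
  -> stationarity OK
Primal feasibility (all g_i <= 0): OK
Dual feasibility (all lambda_i >= 0): FAILS
Complementary slackness (lambda_i * g_i(x) = 0 for all i): OK

Verdict: the first failing condition is dual_feasibility -> dual.

dual


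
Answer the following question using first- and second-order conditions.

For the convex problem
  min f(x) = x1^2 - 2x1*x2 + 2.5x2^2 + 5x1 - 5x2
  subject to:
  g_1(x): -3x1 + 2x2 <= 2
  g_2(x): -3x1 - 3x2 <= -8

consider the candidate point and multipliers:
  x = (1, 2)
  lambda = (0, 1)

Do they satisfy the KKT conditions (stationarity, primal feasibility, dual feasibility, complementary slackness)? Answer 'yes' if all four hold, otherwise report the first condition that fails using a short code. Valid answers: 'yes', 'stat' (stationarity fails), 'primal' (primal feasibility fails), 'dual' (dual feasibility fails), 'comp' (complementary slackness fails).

Gradient of f: grad f(x) = Q x + c = (3, 3)
Constraint values g_i(x) = a_i^T x - b_i:
  g_1((1, 2)) = -1
  g_2((1, 2)) = -1
Stationarity residual: grad f(x) + sum_i lambda_i a_i = (0, 0)
  -> stationarity OK
Primal feasibility (all g_i <= 0): OK
Dual feasibility (all lambda_i >= 0): OK
Complementary slackness (lambda_i * g_i(x) = 0 for all i): FAILS

Verdict: the first failing condition is complementary_slackness -> comp.

comp


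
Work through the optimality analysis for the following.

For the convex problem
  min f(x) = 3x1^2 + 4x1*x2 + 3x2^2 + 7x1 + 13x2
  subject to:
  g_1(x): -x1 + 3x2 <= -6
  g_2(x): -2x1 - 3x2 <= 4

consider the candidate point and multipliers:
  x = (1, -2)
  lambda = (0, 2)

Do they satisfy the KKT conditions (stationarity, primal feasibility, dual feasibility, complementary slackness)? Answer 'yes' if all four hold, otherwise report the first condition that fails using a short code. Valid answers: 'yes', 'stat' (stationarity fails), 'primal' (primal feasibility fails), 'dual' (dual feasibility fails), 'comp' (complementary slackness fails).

Gradient of f: grad f(x) = Q x + c = (5, 5)
Constraint values g_i(x) = a_i^T x - b_i:
  g_1((1, -2)) = -1
  g_2((1, -2)) = 0
Stationarity residual: grad f(x) + sum_i lambda_i a_i = (1, -1)
  -> stationarity FAILS
Primal feasibility (all g_i <= 0): OK
Dual feasibility (all lambda_i >= 0): OK
Complementary slackness (lambda_i * g_i(x) = 0 for all i): OK

Verdict: the first failing condition is stationarity -> stat.

stat


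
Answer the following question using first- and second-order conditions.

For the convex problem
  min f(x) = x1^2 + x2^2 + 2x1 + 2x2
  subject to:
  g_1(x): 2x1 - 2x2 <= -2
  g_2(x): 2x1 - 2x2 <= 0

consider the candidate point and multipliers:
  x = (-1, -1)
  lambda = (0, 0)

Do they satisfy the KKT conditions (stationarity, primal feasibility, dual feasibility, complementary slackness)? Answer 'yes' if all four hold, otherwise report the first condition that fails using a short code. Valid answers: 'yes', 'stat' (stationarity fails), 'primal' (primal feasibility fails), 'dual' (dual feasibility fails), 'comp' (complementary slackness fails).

Gradient of f: grad f(x) = Q x + c = (0, 0)
Constraint values g_i(x) = a_i^T x - b_i:
  g_1((-1, -1)) = 2
  g_2((-1, -1)) = 0
Stationarity residual: grad f(x) + sum_i lambda_i a_i = (0, 0)
  -> stationarity OK
Primal feasibility (all g_i <= 0): FAILS
Dual feasibility (all lambda_i >= 0): OK
Complementary slackness (lambda_i * g_i(x) = 0 for all i): OK

Verdict: the first failing condition is primal_feasibility -> primal.

primal


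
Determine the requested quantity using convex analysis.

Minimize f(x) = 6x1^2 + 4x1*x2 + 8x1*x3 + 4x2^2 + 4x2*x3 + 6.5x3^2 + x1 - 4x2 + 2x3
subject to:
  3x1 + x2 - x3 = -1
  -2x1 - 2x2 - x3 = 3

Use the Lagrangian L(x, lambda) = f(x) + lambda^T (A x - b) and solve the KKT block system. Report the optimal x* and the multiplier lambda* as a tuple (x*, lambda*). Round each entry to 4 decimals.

Form the Lagrangian:
  L(x, lambda) = (1/2) x^T Q x + c^T x + lambda^T (A x - b)
Stationarity (grad_x L = 0): Q x + c + A^T lambda = 0.
Primal feasibility: A x = b.

This gives the KKT block system:
  [ Q   A^T ] [ x     ]   [-c ]
  [ A    0  ] [ lambda ] = [ b ]

Solving the linear system:
  x*      = (-0.1986, -1.0023, -0.5981)
  lambda* = (-2.514, -8.8598)
  f(x*)   = 13.34

x* = (-0.1986, -1.0023, -0.5981), lambda* = (-2.514, -8.8598)


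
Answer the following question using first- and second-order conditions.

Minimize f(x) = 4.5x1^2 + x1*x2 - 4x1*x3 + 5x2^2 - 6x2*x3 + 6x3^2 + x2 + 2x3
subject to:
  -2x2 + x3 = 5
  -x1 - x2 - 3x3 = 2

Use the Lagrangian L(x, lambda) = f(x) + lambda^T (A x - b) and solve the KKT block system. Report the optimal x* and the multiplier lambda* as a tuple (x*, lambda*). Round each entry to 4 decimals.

Form the Lagrangian:
  L(x, lambda) = (1/2) x^T Q x + c^T x + lambda^T (A x - b)
Stationarity (grad_x L = 0): Q x + c + A^T lambda = 0.
Primal feasibility: A x = b.

This gives the KKT block system:
  [ Q   A^T ] [ x     ]   [-c ]
  [ A    0  ] [ lambda ] = [ b ]

Solving the linear system:
  x*      = (0.4084, -2.4869, 0.0262)
  lambda* = (-12.3508, 1.0838)
  f(x*)   = 28.5759

x* = (0.4084, -2.4869, 0.0262), lambda* = (-12.3508, 1.0838)


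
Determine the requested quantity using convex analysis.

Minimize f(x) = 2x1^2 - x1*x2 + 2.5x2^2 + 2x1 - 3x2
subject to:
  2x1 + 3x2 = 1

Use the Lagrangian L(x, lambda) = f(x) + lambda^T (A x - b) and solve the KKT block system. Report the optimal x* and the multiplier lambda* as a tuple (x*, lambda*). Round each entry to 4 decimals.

Form the Lagrangian:
  L(x, lambda) = (1/2) x^T Q x + c^T x + lambda^T (A x - b)
Stationarity (grad_x L = 0): Q x + c + A^T lambda = 0.
Primal feasibility: A x = b.

This gives the KKT block system:
  [ Q   A^T ] [ x     ]   [-c ]
  [ A    0  ] [ lambda ] = [ b ]

Solving the linear system:
  x*      = (-0.3382, 0.5588)
  lambda* = (-0.0441)
  f(x*)   = -1.1544

x* = (-0.3382, 0.5588), lambda* = (-0.0441)


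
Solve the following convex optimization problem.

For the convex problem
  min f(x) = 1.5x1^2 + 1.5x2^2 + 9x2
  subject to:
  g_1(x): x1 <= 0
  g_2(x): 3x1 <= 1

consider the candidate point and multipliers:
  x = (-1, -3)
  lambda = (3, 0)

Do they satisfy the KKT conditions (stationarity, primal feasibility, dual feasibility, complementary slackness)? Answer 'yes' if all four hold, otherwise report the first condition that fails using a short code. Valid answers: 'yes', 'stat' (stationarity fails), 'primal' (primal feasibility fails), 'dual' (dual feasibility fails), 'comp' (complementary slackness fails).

Gradient of f: grad f(x) = Q x + c = (-3, 0)
Constraint values g_i(x) = a_i^T x - b_i:
  g_1((-1, -3)) = -1
  g_2((-1, -3)) = -4
Stationarity residual: grad f(x) + sum_i lambda_i a_i = (0, 0)
  -> stationarity OK
Primal feasibility (all g_i <= 0): OK
Dual feasibility (all lambda_i >= 0): OK
Complementary slackness (lambda_i * g_i(x) = 0 for all i): FAILS

Verdict: the first failing condition is complementary_slackness -> comp.

comp


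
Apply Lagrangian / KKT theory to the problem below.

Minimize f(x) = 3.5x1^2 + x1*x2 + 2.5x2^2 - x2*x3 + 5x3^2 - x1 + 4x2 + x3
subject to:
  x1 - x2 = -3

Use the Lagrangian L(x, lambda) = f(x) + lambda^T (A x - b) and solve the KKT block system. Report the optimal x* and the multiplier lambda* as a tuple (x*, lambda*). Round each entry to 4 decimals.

Form the Lagrangian:
  L(x, lambda) = (1/2) x^T Q x + c^T x + lambda^T (A x - b)
Stationarity (grad_x L = 0): Q x + c + A^T lambda = 0.
Primal feasibility: A x = b.

This gives the KKT block system:
  [ Q   A^T ] [ x     ]   [-c ]
  [ A    0  ] [ lambda ] = [ b ]

Solving the linear system:
  x*      = (-1.4964, 1.5036, 0.0504)
  lambda* = (9.9712)
  f(x*)   = 18.7374

x* = (-1.4964, 1.5036, 0.0504), lambda* = (9.9712)


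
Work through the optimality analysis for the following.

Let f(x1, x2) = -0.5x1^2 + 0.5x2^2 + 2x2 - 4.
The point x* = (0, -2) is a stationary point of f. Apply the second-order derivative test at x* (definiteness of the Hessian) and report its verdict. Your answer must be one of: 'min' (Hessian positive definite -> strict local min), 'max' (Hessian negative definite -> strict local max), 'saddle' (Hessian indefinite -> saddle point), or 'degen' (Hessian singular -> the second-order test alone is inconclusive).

Compute the Hessian H = grad^2 f:
  H = [[-1, 0], [0, 1]]
Verify stationarity: grad f(x*) = H x* + g = (0, 0).
Eigenvalues of H: -1, 1.
Eigenvalues have mixed signs, so H is indefinite -> x* is a saddle point.

saddle


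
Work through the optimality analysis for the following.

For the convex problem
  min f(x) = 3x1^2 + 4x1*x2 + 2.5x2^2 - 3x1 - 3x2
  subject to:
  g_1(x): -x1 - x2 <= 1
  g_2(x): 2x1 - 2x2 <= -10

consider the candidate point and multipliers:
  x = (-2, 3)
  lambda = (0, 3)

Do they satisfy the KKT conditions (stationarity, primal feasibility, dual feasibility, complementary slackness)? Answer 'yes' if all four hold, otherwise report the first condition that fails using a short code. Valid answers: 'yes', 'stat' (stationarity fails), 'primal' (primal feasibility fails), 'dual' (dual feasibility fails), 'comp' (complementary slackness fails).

Gradient of f: grad f(x) = Q x + c = (-3, 4)
Constraint values g_i(x) = a_i^T x - b_i:
  g_1((-2, 3)) = -2
  g_2((-2, 3)) = 0
Stationarity residual: grad f(x) + sum_i lambda_i a_i = (3, -2)
  -> stationarity FAILS
Primal feasibility (all g_i <= 0): OK
Dual feasibility (all lambda_i >= 0): OK
Complementary slackness (lambda_i * g_i(x) = 0 for all i): OK

Verdict: the first failing condition is stationarity -> stat.

stat


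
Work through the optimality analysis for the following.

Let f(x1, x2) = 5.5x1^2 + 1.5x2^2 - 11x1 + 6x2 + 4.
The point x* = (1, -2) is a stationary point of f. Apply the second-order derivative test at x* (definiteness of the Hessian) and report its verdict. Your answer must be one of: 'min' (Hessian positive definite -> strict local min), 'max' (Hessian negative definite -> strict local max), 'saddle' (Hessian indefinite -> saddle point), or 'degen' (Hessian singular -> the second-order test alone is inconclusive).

Compute the Hessian H = grad^2 f:
  H = [[11, 0], [0, 3]]
Verify stationarity: grad f(x*) = H x* + g = (0, 0).
Eigenvalues of H: 3, 11.
Both eigenvalues > 0, so H is positive definite -> x* is a strict local min.

min


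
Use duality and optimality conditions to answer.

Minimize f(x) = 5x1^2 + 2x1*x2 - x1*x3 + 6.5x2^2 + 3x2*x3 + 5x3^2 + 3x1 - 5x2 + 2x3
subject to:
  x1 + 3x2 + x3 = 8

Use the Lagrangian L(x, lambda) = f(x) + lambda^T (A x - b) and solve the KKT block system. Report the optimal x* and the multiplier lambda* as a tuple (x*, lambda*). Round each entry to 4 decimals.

Form the Lagrangian:
  L(x, lambda) = (1/2) x^T Q x + c^T x + lambda^T (A x - b)
Stationarity (grad_x L = 0): Q x + c + A^T lambda = 0.
Primal feasibility: A x = b.

This gives the KKT block system:
  [ Q   A^T ] [ x     ]   [-c ]
  [ A    0  ] [ lambda ] = [ b ]

Solving the linear system:
  x*      = (0.1548, 2.6123, 0.0083)
  lambda* = (-9.7648)
  f(x*)   = 32.7689

x* = (0.1548, 2.6123, 0.0083), lambda* = (-9.7648)


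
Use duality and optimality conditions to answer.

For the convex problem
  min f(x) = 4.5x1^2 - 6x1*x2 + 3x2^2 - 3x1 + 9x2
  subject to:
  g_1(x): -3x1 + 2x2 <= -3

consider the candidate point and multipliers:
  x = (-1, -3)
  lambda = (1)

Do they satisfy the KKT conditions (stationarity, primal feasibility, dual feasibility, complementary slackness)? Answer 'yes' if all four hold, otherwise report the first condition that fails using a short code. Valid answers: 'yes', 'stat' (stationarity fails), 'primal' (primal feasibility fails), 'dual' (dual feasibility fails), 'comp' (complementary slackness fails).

Gradient of f: grad f(x) = Q x + c = (6, -3)
Constraint values g_i(x) = a_i^T x - b_i:
  g_1((-1, -3)) = 0
Stationarity residual: grad f(x) + sum_i lambda_i a_i = (3, -1)
  -> stationarity FAILS
Primal feasibility (all g_i <= 0): OK
Dual feasibility (all lambda_i >= 0): OK
Complementary slackness (lambda_i * g_i(x) = 0 for all i): OK

Verdict: the first failing condition is stationarity -> stat.

stat


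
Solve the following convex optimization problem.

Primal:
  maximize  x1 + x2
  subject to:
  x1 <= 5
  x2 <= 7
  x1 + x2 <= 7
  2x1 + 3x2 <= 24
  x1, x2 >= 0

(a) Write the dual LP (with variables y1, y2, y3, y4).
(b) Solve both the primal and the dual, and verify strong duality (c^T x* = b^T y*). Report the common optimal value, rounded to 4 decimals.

The standard primal-dual pair for 'max c^T x s.t. A x <= b, x >= 0' is:
  Dual:  min b^T y  s.t.  A^T y >= c,  y >= 0.

So the dual LP is:
  minimize  5y1 + 7y2 + 7y3 + 24y4
  subject to:
    y1 + y3 + 2y4 >= 1
    y2 + y3 + 3y4 >= 1
    y1, y2, y3, y4 >= 0

Solving the primal: x* = (5, 2).
  primal value c^T x* = 7.
Solving the dual: y* = (0, 0, 1, 0).
  dual value b^T y* = 7.
Strong duality: c^T x* = b^T y*. Confirmed.

7


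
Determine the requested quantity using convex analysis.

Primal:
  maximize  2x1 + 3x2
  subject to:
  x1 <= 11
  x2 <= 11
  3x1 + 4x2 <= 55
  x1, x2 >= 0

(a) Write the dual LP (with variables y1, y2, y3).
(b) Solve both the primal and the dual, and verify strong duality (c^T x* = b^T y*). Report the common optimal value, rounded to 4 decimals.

The standard primal-dual pair for 'max c^T x s.t. A x <= b, x >= 0' is:
  Dual:  min b^T y  s.t.  A^T y >= c,  y >= 0.

So the dual LP is:
  minimize  11y1 + 11y2 + 55y3
  subject to:
    y1 + 3y3 >= 2
    y2 + 4y3 >= 3
    y1, y2, y3 >= 0

Solving the primal: x* = (3.6667, 11).
  primal value c^T x* = 40.3333.
Solving the dual: y* = (0, 0.3333, 0.6667).
  dual value b^T y* = 40.3333.
Strong duality: c^T x* = b^T y*. Confirmed.

40.3333


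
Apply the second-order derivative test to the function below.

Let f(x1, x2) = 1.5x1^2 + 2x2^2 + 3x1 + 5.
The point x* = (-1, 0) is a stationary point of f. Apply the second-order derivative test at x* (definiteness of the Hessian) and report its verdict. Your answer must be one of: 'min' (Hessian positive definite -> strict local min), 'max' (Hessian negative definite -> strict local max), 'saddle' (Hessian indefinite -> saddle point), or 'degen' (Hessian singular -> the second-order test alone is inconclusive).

Compute the Hessian H = grad^2 f:
  H = [[3, 0], [0, 4]]
Verify stationarity: grad f(x*) = H x* + g = (0, 0).
Eigenvalues of H: 3, 4.
Both eigenvalues > 0, so H is positive definite -> x* is a strict local min.

min


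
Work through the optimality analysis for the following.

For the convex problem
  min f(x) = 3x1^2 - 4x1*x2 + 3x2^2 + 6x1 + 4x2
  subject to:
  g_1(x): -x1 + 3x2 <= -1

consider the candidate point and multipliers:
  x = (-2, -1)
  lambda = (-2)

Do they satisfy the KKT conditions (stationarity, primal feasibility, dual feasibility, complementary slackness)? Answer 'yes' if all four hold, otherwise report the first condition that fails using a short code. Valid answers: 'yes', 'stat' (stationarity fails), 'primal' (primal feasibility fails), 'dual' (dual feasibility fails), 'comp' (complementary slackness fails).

Gradient of f: grad f(x) = Q x + c = (-2, 6)
Constraint values g_i(x) = a_i^T x - b_i:
  g_1((-2, -1)) = 0
Stationarity residual: grad f(x) + sum_i lambda_i a_i = (0, 0)
  -> stationarity OK
Primal feasibility (all g_i <= 0): OK
Dual feasibility (all lambda_i >= 0): FAILS
Complementary slackness (lambda_i * g_i(x) = 0 for all i): OK

Verdict: the first failing condition is dual_feasibility -> dual.

dual


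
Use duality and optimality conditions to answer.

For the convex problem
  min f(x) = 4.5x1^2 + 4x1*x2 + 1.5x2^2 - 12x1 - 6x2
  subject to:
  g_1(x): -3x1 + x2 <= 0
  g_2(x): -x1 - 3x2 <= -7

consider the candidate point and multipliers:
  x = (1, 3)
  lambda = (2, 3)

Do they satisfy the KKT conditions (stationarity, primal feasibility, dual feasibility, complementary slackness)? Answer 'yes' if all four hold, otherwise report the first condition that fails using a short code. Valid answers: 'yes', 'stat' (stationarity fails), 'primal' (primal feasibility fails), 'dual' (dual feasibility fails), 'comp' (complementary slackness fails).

Gradient of f: grad f(x) = Q x + c = (9, 7)
Constraint values g_i(x) = a_i^T x - b_i:
  g_1((1, 3)) = 0
  g_2((1, 3)) = -3
Stationarity residual: grad f(x) + sum_i lambda_i a_i = (0, 0)
  -> stationarity OK
Primal feasibility (all g_i <= 0): OK
Dual feasibility (all lambda_i >= 0): OK
Complementary slackness (lambda_i * g_i(x) = 0 for all i): FAILS

Verdict: the first failing condition is complementary_slackness -> comp.

comp


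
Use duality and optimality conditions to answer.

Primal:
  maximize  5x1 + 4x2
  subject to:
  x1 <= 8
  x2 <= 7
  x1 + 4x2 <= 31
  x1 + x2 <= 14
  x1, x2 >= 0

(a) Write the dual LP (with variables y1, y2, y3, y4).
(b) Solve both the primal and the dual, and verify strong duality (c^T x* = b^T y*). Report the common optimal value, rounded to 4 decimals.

The standard primal-dual pair for 'max c^T x s.t. A x <= b, x >= 0' is:
  Dual:  min b^T y  s.t.  A^T y >= c,  y >= 0.

So the dual LP is:
  minimize  8y1 + 7y2 + 31y3 + 14y4
  subject to:
    y1 + y3 + y4 >= 5
    y2 + 4y3 + y4 >= 4
    y1, y2, y3, y4 >= 0

Solving the primal: x* = (8, 5.75).
  primal value c^T x* = 63.
Solving the dual: y* = (4, 0, 1, 0).
  dual value b^T y* = 63.
Strong duality: c^T x* = b^T y*. Confirmed.

63


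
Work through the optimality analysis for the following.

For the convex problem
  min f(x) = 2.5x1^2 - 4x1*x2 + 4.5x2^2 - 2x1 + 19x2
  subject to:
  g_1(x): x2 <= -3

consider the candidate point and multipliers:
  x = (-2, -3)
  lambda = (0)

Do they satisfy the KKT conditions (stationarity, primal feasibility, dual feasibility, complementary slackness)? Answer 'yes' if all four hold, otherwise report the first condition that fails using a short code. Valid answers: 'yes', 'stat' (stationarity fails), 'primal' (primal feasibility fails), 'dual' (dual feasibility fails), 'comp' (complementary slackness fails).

Gradient of f: grad f(x) = Q x + c = (0, 0)
Constraint values g_i(x) = a_i^T x - b_i:
  g_1((-2, -3)) = 0
Stationarity residual: grad f(x) + sum_i lambda_i a_i = (0, 0)
  -> stationarity OK
Primal feasibility (all g_i <= 0): OK
Dual feasibility (all lambda_i >= 0): OK
Complementary slackness (lambda_i * g_i(x) = 0 for all i): OK

Verdict: yes, KKT holds.

yes


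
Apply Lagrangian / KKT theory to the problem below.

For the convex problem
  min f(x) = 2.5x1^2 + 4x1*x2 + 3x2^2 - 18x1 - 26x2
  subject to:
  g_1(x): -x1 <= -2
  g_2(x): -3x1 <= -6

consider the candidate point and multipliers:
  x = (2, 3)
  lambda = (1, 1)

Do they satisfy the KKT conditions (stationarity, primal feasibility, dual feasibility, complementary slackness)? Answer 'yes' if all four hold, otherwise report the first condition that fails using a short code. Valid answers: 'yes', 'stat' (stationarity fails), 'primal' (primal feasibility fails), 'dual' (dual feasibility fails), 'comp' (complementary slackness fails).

Gradient of f: grad f(x) = Q x + c = (4, 0)
Constraint values g_i(x) = a_i^T x - b_i:
  g_1((2, 3)) = 0
  g_2((2, 3)) = 0
Stationarity residual: grad f(x) + sum_i lambda_i a_i = (0, 0)
  -> stationarity OK
Primal feasibility (all g_i <= 0): OK
Dual feasibility (all lambda_i >= 0): OK
Complementary slackness (lambda_i * g_i(x) = 0 for all i): OK

Verdict: yes, KKT holds.

yes


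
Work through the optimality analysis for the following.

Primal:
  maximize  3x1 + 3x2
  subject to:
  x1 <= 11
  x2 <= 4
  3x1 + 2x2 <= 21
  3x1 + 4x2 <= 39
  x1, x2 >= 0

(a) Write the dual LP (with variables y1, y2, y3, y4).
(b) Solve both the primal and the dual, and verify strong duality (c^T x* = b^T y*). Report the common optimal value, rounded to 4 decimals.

The standard primal-dual pair for 'max c^T x s.t. A x <= b, x >= 0' is:
  Dual:  min b^T y  s.t.  A^T y >= c,  y >= 0.

So the dual LP is:
  minimize  11y1 + 4y2 + 21y3 + 39y4
  subject to:
    y1 + 3y3 + 3y4 >= 3
    y2 + 2y3 + 4y4 >= 3
    y1, y2, y3, y4 >= 0

Solving the primal: x* = (4.3333, 4).
  primal value c^T x* = 25.
Solving the dual: y* = (0, 1, 1, 0).
  dual value b^T y* = 25.
Strong duality: c^T x* = b^T y*. Confirmed.

25


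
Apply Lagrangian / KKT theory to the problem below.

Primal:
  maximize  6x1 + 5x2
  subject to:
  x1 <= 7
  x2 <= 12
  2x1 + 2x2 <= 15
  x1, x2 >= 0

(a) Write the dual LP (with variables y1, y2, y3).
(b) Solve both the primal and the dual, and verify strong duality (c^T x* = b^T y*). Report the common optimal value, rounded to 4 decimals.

The standard primal-dual pair for 'max c^T x s.t. A x <= b, x >= 0' is:
  Dual:  min b^T y  s.t.  A^T y >= c,  y >= 0.

So the dual LP is:
  minimize  7y1 + 12y2 + 15y3
  subject to:
    y1 + 2y3 >= 6
    y2 + 2y3 >= 5
    y1, y2, y3 >= 0

Solving the primal: x* = (7, 0.5).
  primal value c^T x* = 44.5.
Solving the dual: y* = (1, 0, 2.5).
  dual value b^T y* = 44.5.
Strong duality: c^T x* = b^T y*. Confirmed.

44.5


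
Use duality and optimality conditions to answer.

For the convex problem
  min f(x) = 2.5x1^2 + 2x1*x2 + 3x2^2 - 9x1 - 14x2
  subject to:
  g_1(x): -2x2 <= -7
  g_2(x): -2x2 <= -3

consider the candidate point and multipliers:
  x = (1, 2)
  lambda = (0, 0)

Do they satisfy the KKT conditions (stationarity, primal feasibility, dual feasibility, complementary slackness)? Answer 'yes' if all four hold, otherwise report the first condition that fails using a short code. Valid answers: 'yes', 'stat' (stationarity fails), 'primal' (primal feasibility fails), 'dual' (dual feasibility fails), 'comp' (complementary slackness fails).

Gradient of f: grad f(x) = Q x + c = (0, 0)
Constraint values g_i(x) = a_i^T x - b_i:
  g_1((1, 2)) = 3
  g_2((1, 2)) = -1
Stationarity residual: grad f(x) + sum_i lambda_i a_i = (0, 0)
  -> stationarity OK
Primal feasibility (all g_i <= 0): FAILS
Dual feasibility (all lambda_i >= 0): OK
Complementary slackness (lambda_i * g_i(x) = 0 for all i): OK

Verdict: the first failing condition is primal_feasibility -> primal.

primal


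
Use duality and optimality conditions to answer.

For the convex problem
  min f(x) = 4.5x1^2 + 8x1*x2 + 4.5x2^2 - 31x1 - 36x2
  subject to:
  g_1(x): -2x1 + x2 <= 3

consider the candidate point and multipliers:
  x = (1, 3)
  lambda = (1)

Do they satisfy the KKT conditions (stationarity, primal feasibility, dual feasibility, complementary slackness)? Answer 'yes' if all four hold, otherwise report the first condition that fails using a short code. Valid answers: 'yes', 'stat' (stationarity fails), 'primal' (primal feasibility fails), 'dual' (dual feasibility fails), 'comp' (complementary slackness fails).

Gradient of f: grad f(x) = Q x + c = (2, -1)
Constraint values g_i(x) = a_i^T x - b_i:
  g_1((1, 3)) = -2
Stationarity residual: grad f(x) + sum_i lambda_i a_i = (0, 0)
  -> stationarity OK
Primal feasibility (all g_i <= 0): OK
Dual feasibility (all lambda_i >= 0): OK
Complementary slackness (lambda_i * g_i(x) = 0 for all i): FAILS

Verdict: the first failing condition is complementary_slackness -> comp.

comp


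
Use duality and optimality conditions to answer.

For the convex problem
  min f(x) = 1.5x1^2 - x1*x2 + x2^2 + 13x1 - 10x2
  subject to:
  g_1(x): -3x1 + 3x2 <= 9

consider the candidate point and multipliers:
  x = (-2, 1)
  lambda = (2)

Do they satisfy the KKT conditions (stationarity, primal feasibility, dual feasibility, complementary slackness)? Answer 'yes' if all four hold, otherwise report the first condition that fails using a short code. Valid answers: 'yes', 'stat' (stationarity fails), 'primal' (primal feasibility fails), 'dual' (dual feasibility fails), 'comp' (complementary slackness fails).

Gradient of f: grad f(x) = Q x + c = (6, -6)
Constraint values g_i(x) = a_i^T x - b_i:
  g_1((-2, 1)) = 0
Stationarity residual: grad f(x) + sum_i lambda_i a_i = (0, 0)
  -> stationarity OK
Primal feasibility (all g_i <= 0): OK
Dual feasibility (all lambda_i >= 0): OK
Complementary slackness (lambda_i * g_i(x) = 0 for all i): OK

Verdict: yes, KKT holds.

yes


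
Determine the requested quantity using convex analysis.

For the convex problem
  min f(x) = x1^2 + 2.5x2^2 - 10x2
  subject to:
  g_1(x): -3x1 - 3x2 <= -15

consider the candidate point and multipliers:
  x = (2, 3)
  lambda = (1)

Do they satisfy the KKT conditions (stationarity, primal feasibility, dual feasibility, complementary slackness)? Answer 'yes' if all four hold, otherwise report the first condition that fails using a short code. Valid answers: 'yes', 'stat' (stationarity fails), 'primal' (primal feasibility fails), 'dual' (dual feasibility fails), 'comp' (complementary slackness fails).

Gradient of f: grad f(x) = Q x + c = (4, 5)
Constraint values g_i(x) = a_i^T x - b_i:
  g_1((2, 3)) = 0
Stationarity residual: grad f(x) + sum_i lambda_i a_i = (1, 2)
  -> stationarity FAILS
Primal feasibility (all g_i <= 0): OK
Dual feasibility (all lambda_i >= 0): OK
Complementary slackness (lambda_i * g_i(x) = 0 for all i): OK

Verdict: the first failing condition is stationarity -> stat.

stat


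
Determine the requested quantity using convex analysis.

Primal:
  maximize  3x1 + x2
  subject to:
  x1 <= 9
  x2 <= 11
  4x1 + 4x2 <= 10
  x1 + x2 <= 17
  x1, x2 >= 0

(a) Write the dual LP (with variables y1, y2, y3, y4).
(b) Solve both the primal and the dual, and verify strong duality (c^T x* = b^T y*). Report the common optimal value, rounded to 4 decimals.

The standard primal-dual pair for 'max c^T x s.t. A x <= b, x >= 0' is:
  Dual:  min b^T y  s.t.  A^T y >= c,  y >= 0.

So the dual LP is:
  minimize  9y1 + 11y2 + 10y3 + 17y4
  subject to:
    y1 + 4y3 + y4 >= 3
    y2 + 4y3 + y4 >= 1
    y1, y2, y3, y4 >= 0

Solving the primal: x* = (2.5, 0).
  primal value c^T x* = 7.5.
Solving the dual: y* = (0, 0, 0.75, 0).
  dual value b^T y* = 7.5.
Strong duality: c^T x* = b^T y*. Confirmed.

7.5


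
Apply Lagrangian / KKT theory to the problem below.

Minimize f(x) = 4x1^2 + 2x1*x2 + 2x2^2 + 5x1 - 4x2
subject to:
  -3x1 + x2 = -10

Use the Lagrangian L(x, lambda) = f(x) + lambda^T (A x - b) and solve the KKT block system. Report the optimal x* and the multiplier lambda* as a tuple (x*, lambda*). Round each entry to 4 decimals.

Form the Lagrangian:
  L(x, lambda) = (1/2) x^T Q x + c^T x + lambda^T (A x - b)
Stationarity (grad_x L = 0): Q x + c + A^T lambda = 0.
Primal feasibility: A x = b.

This gives the KKT block system:
  [ Q   A^T ] [ x     ]   [-c ]
  [ A    0  ] [ lambda ] = [ b ]

Solving the linear system:
  x*      = (2.625, -2.125)
  lambda* = (7.25)
  f(x*)   = 47.0625

x* = (2.625, -2.125), lambda* = (7.25)


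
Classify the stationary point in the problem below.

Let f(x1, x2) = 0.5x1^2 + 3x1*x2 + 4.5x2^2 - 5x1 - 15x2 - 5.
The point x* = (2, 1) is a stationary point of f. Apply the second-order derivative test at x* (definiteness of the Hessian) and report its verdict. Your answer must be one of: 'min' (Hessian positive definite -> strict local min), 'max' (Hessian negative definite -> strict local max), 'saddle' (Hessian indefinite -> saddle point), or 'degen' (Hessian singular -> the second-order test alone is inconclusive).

Compute the Hessian H = grad^2 f:
  H = [[1, 3], [3, 9]]
Verify stationarity: grad f(x*) = H x* + g = (0, 0).
Eigenvalues of H: 0, 10.
H has a zero eigenvalue (singular; positive semidefinite but not definite), so H is neither positive definite, negative definite, nor indefinite. The second-order test alone is inconclusive -> degen.
(Indeed, f is constant along the null direction of H through x*, so x* is not a strict local extremum.)

degen
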